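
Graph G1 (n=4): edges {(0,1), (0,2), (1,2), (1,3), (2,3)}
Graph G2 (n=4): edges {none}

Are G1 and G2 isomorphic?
No, not isomorphic

The graphs are NOT isomorphic.

Connected components of G1: 1 component(s) with vertex sets [[0, 1, 2, 3]], sizes [4].
Connected components of G2: 4 component(s) with vertex sets [[0], [1], [2], [3]], sizes [1, 1, 1, 1].
The number of connected components (and the multiset of component sizes) is an isomorphism invariant — an isomorphism maps each component of G1 bijectively onto a component of G2. Since G1 has 1 component(s) and G2 has 4, they cannot be isomorphic.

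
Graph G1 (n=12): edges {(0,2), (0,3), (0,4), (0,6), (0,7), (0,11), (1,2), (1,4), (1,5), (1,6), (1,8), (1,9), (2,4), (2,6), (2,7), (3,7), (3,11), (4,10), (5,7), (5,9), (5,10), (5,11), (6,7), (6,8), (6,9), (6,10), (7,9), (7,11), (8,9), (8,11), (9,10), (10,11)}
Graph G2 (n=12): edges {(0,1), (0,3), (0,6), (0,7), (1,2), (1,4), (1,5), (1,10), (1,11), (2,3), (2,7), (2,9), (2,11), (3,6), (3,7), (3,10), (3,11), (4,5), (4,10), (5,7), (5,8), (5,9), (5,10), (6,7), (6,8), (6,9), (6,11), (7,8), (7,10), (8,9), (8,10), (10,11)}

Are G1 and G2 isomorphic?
Yes, isomorphic

The graphs are isomorphic.
One valid mapping φ: V(G1) → V(G2): 0→5, 1→6, 2→8, 3→4, 4→9, 5→11, 6→7, 7→10, 8→0, 9→3, 10→2, 11→1

Verify φ preserves adjacency — for each edge of G1, its image is an edge of G2:
  (0,2) → (φ(0),φ(2)) = (5,8) ∈ E(G2) ✓
  (0,3) → (φ(0),φ(3)) = (4,5) ∈ E(G2) ✓
  (0,4) → (φ(0),φ(4)) = (5,9) ∈ E(G2) ✓
  (0,6) → (φ(0),φ(6)) = (5,7) ∈ E(G2) ✓
  (0,7) → (φ(0),φ(7)) = (5,10) ∈ E(G2) ✓
  (0,11) → (φ(0),φ(11)) = (1,5) ∈ E(G2) ✓
  (1,2) → (φ(1),φ(2)) = (6,8) ∈ E(G2) ✓
  (1,4) → (φ(1),φ(4)) = (6,9) ∈ E(G2) ✓
  (1,5) → (φ(1),φ(5)) = (6,11) ∈ E(G2) ✓
  (1,6) → (φ(1),φ(6)) = (6,7) ∈ E(G2) ✓
  (1,8) → (φ(1),φ(8)) = (0,6) ∈ E(G2) ✓
  (1,9) → (φ(1),φ(9)) = (3,6) ∈ E(G2) ✓
  (2,4) → (φ(2),φ(4)) = (8,9) ∈ E(G2) ✓
  (2,6) → (φ(2),φ(6)) = (7,8) ∈ E(G2) ✓
  (2,7) → (φ(2),φ(7)) = (8,10) ∈ E(G2) ✓
  (3,7) → (φ(3),φ(7)) = (4,10) ∈ E(G2) ✓
  (3,11) → (φ(3),φ(11)) = (1,4) ∈ E(G2) ✓
  (4,10) → (φ(4),φ(10)) = (2,9) ∈ E(G2) ✓
  (5,7) → (φ(5),φ(7)) = (10,11) ∈ E(G2) ✓
  (5,9) → (φ(5),φ(9)) = (3,11) ∈ E(G2) ✓
  (5,10) → (φ(5),φ(10)) = (2,11) ∈ E(G2) ✓
  (5,11) → (φ(5),φ(11)) = (1,11) ∈ E(G2) ✓
  (6,7) → (φ(6),φ(7)) = (7,10) ∈ E(G2) ✓
  (6,8) → (φ(6),φ(8)) = (0,7) ∈ E(G2) ✓
  (6,9) → (φ(6),φ(9)) = (3,7) ∈ E(G2) ✓
  (6,10) → (φ(6),φ(10)) = (2,7) ∈ E(G2) ✓
  (7,9) → (φ(7),φ(9)) = (3,10) ∈ E(G2) ✓
  (7,11) → (φ(7),φ(11)) = (1,10) ∈ E(G2) ✓
  (8,9) → (φ(8),φ(9)) = (0,3) ∈ E(G2) ✓
  (8,11) → (φ(8),φ(11)) = (0,1) ∈ E(G2) ✓
  (9,10) → (φ(9),φ(10)) = (2,3) ∈ E(G2) ✓
  (10,11) → (φ(10),φ(11)) = (1,2) ∈ E(G2) ✓
All 32 edges of G1 map to edges of G2, and |E(G1)| = |E(G2)| = 32, so φ is a bijection on edges as well as vertices. Hence G1 ≅ G2.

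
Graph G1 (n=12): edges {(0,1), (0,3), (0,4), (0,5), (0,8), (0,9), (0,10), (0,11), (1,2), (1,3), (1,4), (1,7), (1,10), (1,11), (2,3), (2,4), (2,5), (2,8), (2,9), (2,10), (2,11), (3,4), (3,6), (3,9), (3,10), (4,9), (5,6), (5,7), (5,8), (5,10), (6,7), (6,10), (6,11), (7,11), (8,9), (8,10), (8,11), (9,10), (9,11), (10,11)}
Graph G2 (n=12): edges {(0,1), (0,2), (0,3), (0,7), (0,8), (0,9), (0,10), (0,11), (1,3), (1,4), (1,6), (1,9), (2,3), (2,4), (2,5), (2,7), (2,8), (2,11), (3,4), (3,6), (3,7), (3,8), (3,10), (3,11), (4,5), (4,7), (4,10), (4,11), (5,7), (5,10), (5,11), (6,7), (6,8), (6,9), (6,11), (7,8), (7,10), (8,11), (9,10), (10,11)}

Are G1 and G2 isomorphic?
Yes, isomorphic

The graphs are isomorphic.
One valid mapping φ: V(G1) → V(G2): 0→11, 1→10, 2→7, 3→4, 4→5, 5→6, 6→1, 7→9, 8→8, 9→2, 10→3, 11→0

Verify φ preserves adjacency — for each edge of G1, its image is an edge of G2:
  (0,1) → (φ(0),φ(1)) = (10,11) ∈ E(G2) ✓
  (0,3) → (φ(0),φ(3)) = (4,11) ∈ E(G2) ✓
  (0,4) → (φ(0),φ(4)) = (5,11) ∈ E(G2) ✓
  (0,5) → (φ(0),φ(5)) = (6,11) ∈ E(G2) ✓
  (0,8) → (φ(0),φ(8)) = (8,11) ∈ E(G2) ✓
  (0,9) → (φ(0),φ(9)) = (2,11) ∈ E(G2) ✓
  (0,10) → (φ(0),φ(10)) = (3,11) ∈ E(G2) ✓
  (0,11) → (φ(0),φ(11)) = (0,11) ∈ E(G2) ✓
  (1,2) → (φ(1),φ(2)) = (7,10) ∈ E(G2) ✓
  (1,3) → (φ(1),φ(3)) = (4,10) ∈ E(G2) ✓
  (1,4) → (φ(1),φ(4)) = (5,10) ∈ E(G2) ✓
  (1,7) → (φ(1),φ(7)) = (9,10) ∈ E(G2) ✓
  (1,10) → (φ(1),φ(10)) = (3,10) ∈ E(G2) ✓
  (1,11) → (φ(1),φ(11)) = (0,10) ∈ E(G2) ✓
  (2,3) → (φ(2),φ(3)) = (4,7) ∈ E(G2) ✓
  (2,4) → (φ(2),φ(4)) = (5,7) ∈ E(G2) ✓
  (2,5) → (φ(2),φ(5)) = (6,7) ∈ E(G2) ✓
  (2,8) → (φ(2),φ(8)) = (7,8) ∈ E(G2) ✓
  (2,9) → (φ(2),φ(9)) = (2,7) ∈ E(G2) ✓
  (2,10) → (φ(2),φ(10)) = (3,7) ∈ E(G2) ✓
  (2,11) → (φ(2),φ(11)) = (0,7) ∈ E(G2) ✓
  (3,4) → (φ(3),φ(4)) = (4,5) ∈ E(G2) ✓
  (3,6) → (φ(3),φ(6)) = (1,4) ∈ E(G2) ✓
  (3,9) → (φ(3),φ(9)) = (2,4) ∈ E(G2) ✓
  (3,10) → (φ(3),φ(10)) = (3,4) ∈ E(G2) ✓
  (4,9) → (φ(4),φ(9)) = (2,5) ∈ E(G2) ✓
  (5,6) → (φ(5),φ(6)) = (1,6) ∈ E(G2) ✓
  (5,7) → (φ(5),φ(7)) = (6,9) ∈ E(G2) ✓
  (5,8) → (φ(5),φ(8)) = (6,8) ∈ E(G2) ✓
  (5,10) → (φ(5),φ(10)) = (3,6) ∈ E(G2) ✓
  (6,7) → (φ(6),φ(7)) = (1,9) ∈ E(G2) ✓
  (6,10) → (φ(6),φ(10)) = (1,3) ∈ E(G2) ✓
  (6,11) → (φ(6),φ(11)) = (0,1) ∈ E(G2) ✓
  (7,11) → (φ(7),φ(11)) = (0,9) ∈ E(G2) ✓
  (8,9) → (φ(8),φ(9)) = (2,8) ∈ E(G2) ✓
  (8,10) → (φ(8),φ(10)) = (3,8) ∈ E(G2) ✓
  (8,11) → (φ(8),φ(11)) = (0,8) ∈ E(G2) ✓
  (9,10) → (φ(9),φ(10)) = (2,3) ∈ E(G2) ✓
  (9,11) → (φ(9),φ(11)) = (0,2) ∈ E(G2) ✓
  (10,11) → (φ(10),φ(11)) = (0,3) ∈ E(G2) ✓
All 40 edges of G1 map to edges of G2, and |E(G1)| = |E(G2)| = 40, so φ is a bijection on edges as well as vertices. Hence G1 ≅ G2.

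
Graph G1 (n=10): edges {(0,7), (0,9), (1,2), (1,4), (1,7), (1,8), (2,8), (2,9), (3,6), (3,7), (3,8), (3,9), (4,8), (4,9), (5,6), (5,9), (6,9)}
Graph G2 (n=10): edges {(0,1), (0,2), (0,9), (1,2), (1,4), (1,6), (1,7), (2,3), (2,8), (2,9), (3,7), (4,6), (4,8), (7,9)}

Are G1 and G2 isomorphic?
No, not isomorphic

The graphs are NOT isomorphic.

Connected components of G1: 1 component(s) with vertex sets [[0, 1, 2, 3, 4, 5, 6, 7, 8, 9]], sizes [10].
Connected components of G2: 2 component(s) with vertex sets [[5], [0, 1, 2, 3, 4, 6, 7, 8, 9]], sizes [1, 9].
The number of connected components (and the multiset of component sizes) is an isomorphism invariant — an isomorphism maps each component of G1 bijectively onto a component of G2. Since G1 has 1 component(s) and G2 has 2, they cannot be isomorphic.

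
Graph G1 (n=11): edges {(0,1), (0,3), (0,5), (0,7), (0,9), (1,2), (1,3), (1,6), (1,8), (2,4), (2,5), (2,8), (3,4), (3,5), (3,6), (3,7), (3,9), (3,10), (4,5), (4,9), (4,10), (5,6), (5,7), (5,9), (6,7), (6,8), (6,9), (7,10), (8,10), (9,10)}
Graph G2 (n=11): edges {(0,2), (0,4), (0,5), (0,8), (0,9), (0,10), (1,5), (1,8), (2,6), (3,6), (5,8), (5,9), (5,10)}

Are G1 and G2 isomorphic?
No, not isomorphic

The graphs are NOT isomorphic.

Connected components of G1: 1 component(s) with vertex sets [[0, 1, 2, 3, 4, 5, 6, 7, 8, 9, 10]], sizes [11].
Connected components of G2: 2 component(s) with vertex sets [[7], [0, 1, 2, 3, 4, 5, 6, 8, 9, 10]], sizes [1, 10].
The number of connected components (and the multiset of component sizes) is an isomorphism invariant — an isomorphism maps each component of G1 bijectively onto a component of G2. Since G1 has 1 component(s) and G2 has 2, they cannot be isomorphic.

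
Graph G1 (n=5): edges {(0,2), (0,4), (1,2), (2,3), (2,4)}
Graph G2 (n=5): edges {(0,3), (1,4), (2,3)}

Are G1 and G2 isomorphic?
No, not isomorphic

The graphs are NOT isomorphic.

Counting triangles (3-cliques): G1 has 1, G2 has 0.
Triangle count is an isomorphism invariant, so differing triangle counts rule out isomorphism.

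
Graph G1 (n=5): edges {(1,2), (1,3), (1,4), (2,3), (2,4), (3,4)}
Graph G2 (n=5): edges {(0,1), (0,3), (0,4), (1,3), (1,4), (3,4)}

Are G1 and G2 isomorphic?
Yes, isomorphic

The graphs are isomorphic.
One valid mapping φ: V(G1) → V(G2): 0→2, 1→1, 2→3, 3→0, 4→4

Verify φ preserves adjacency — for each edge of G1, its image is an edge of G2:
  (1,2) → (φ(1),φ(2)) = (1,3) ∈ E(G2) ✓
  (1,3) → (φ(1),φ(3)) = (0,1) ∈ E(G2) ✓
  (1,4) → (φ(1),φ(4)) = (1,4) ∈ E(G2) ✓
  (2,3) → (φ(2),φ(3)) = (0,3) ∈ E(G2) ✓
  (2,4) → (φ(2),φ(4)) = (3,4) ∈ E(G2) ✓
  (3,4) → (φ(3),φ(4)) = (0,4) ∈ E(G2) ✓
All 6 edges of G1 map to edges of G2, and |E(G1)| = |E(G2)| = 6, so φ is a bijection on edges as well as vertices. Hence G1 ≅ G2.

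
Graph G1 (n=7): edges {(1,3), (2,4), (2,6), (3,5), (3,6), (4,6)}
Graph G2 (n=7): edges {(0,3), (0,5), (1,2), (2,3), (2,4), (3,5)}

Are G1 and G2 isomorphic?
Yes, isomorphic

The graphs are isomorphic.
One valid mapping φ: V(G1) → V(G2): 0→6, 1→1, 2→5, 3→2, 4→0, 5→4, 6→3

Verify φ preserves adjacency — for each edge of G1, its image is an edge of G2:
  (1,3) → (φ(1),φ(3)) = (1,2) ∈ E(G2) ✓
  (2,4) → (φ(2),φ(4)) = (0,5) ∈ E(G2) ✓
  (2,6) → (φ(2),φ(6)) = (3,5) ∈ E(G2) ✓
  (3,5) → (φ(3),φ(5)) = (2,4) ∈ E(G2) ✓
  (3,6) → (φ(3),φ(6)) = (2,3) ∈ E(G2) ✓
  (4,6) → (φ(4),φ(6)) = (0,3) ∈ E(G2) ✓
All 6 edges of G1 map to edges of G2, and |E(G1)| = |E(G2)| = 6, so φ is a bijection on edges as well as vertices. Hence G1 ≅ G2.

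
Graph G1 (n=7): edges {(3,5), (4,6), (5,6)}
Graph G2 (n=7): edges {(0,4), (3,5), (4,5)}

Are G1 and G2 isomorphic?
Yes, isomorphic

The graphs are isomorphic.
One valid mapping φ: V(G1) → V(G2): 0→6, 1→1, 2→2, 3→3, 4→0, 5→5, 6→4

Verify φ preserves adjacency — for each edge of G1, its image is an edge of G2:
  (3,5) → (φ(3),φ(5)) = (3,5) ∈ E(G2) ✓
  (4,6) → (φ(4),φ(6)) = (0,4) ∈ E(G2) ✓
  (5,6) → (φ(5),φ(6)) = (4,5) ∈ E(G2) ✓
All 3 edges of G1 map to edges of G2, and |E(G1)| = |E(G2)| = 3, so φ is a bijection on edges as well as vertices. Hence G1 ≅ G2.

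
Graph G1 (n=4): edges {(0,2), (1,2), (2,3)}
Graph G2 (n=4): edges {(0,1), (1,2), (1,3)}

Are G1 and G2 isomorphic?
Yes, isomorphic

The graphs are isomorphic.
One valid mapping φ: V(G1) → V(G2): 0→2, 1→3, 2→1, 3→0

Verify φ preserves adjacency — for each edge of G1, its image is an edge of G2:
  (0,2) → (φ(0),φ(2)) = (1,2) ∈ E(G2) ✓
  (1,2) → (φ(1),φ(2)) = (1,3) ∈ E(G2) ✓
  (2,3) → (φ(2),φ(3)) = (0,1) ∈ E(G2) ✓
All 3 edges of G1 map to edges of G2, and |E(G1)| = |E(G2)| = 3, so φ is a bijection on edges as well as vertices. Hence G1 ≅ G2.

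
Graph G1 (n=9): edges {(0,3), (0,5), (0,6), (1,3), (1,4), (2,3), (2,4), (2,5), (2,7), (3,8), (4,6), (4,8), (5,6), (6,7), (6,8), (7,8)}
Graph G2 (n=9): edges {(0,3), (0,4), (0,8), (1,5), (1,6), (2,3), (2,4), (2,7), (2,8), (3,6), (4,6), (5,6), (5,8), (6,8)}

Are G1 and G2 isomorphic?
No, not isomorphic

The graphs are NOT isomorphic.

Degrees in G1: deg(0)=3, deg(1)=2, deg(2)=4, deg(3)=4, deg(4)=4, deg(5)=3, deg(6)=5, deg(7)=3, deg(8)=4.
Sorted degree sequence of G1: [5, 4, 4, 4, 4, 3, 3, 3, 2].
Degrees in G2: deg(0)=3, deg(1)=2, deg(2)=4, deg(3)=3, deg(4)=3, deg(5)=3, deg(6)=5, deg(7)=1, deg(8)=4.
Sorted degree sequence of G2: [5, 4, 4, 3, 3, 3, 3, 2, 1].
The (sorted) degree sequence is an isomorphism invariant, so since G1 and G2 have different degree sequences they cannot be isomorphic.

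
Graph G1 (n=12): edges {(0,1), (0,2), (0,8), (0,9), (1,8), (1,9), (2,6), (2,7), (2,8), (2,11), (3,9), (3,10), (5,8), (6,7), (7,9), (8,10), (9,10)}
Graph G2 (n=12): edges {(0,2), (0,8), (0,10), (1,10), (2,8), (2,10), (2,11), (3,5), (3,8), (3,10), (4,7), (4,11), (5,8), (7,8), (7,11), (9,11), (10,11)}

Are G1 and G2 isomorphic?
Yes, isomorphic

The graphs are isomorphic.
One valid mapping φ: V(G1) → V(G2): 0→2, 1→0, 2→11, 3→5, 4→6, 5→1, 6→4, 7→7, 8→10, 9→8, 10→3, 11→9

Verify φ preserves adjacency — for each edge of G1, its image is an edge of G2:
  (0,1) → (φ(0),φ(1)) = (0,2) ∈ E(G2) ✓
  (0,2) → (φ(0),φ(2)) = (2,11) ∈ E(G2) ✓
  (0,8) → (φ(0),φ(8)) = (2,10) ∈ E(G2) ✓
  (0,9) → (φ(0),φ(9)) = (2,8) ∈ E(G2) ✓
  (1,8) → (φ(1),φ(8)) = (0,10) ∈ E(G2) ✓
  (1,9) → (φ(1),φ(9)) = (0,8) ∈ E(G2) ✓
  (2,6) → (φ(2),φ(6)) = (4,11) ∈ E(G2) ✓
  (2,7) → (φ(2),φ(7)) = (7,11) ∈ E(G2) ✓
  (2,8) → (φ(2),φ(8)) = (10,11) ∈ E(G2) ✓
  (2,11) → (φ(2),φ(11)) = (9,11) ∈ E(G2) ✓
  (3,9) → (φ(3),φ(9)) = (5,8) ∈ E(G2) ✓
  (3,10) → (φ(3),φ(10)) = (3,5) ∈ E(G2) ✓
  (5,8) → (φ(5),φ(8)) = (1,10) ∈ E(G2) ✓
  (6,7) → (φ(6),φ(7)) = (4,7) ∈ E(G2) ✓
  (7,9) → (φ(7),φ(9)) = (7,8) ∈ E(G2) ✓
  (8,10) → (φ(8),φ(10)) = (3,10) ∈ E(G2) ✓
  (9,10) → (φ(9),φ(10)) = (3,8) ∈ E(G2) ✓
All 17 edges of G1 map to edges of G2, and |E(G1)| = |E(G2)| = 17, so φ is a bijection on edges as well as vertices. Hence G1 ≅ G2.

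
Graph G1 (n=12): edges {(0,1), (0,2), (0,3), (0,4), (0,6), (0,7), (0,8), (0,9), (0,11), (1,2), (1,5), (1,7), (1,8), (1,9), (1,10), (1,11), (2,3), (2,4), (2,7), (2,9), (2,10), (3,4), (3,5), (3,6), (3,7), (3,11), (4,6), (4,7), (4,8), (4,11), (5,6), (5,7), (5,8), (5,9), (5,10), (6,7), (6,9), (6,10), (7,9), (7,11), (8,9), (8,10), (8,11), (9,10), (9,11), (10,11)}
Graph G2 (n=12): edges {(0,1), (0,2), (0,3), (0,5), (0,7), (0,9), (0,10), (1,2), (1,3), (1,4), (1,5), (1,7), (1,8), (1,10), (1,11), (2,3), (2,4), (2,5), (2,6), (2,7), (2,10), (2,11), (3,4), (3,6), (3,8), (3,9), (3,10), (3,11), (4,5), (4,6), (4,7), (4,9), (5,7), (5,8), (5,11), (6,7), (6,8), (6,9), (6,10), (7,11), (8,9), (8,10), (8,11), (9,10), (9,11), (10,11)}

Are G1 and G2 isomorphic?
Yes, isomorphic

The graphs are isomorphic.
One valid mapping φ: V(G1) → V(G2): 0→1, 1→10, 2→0, 3→7, 4→5, 5→6, 6→4, 7→2, 8→8, 9→3, 10→9, 11→11

Verify φ preserves adjacency — for each edge of G1, its image is an edge of G2:
  (0,1) → (φ(0),φ(1)) = (1,10) ∈ E(G2) ✓
  (0,2) → (φ(0),φ(2)) = (0,1) ∈ E(G2) ✓
  (0,3) → (φ(0),φ(3)) = (1,7) ∈ E(G2) ✓
  (0,4) → (φ(0),φ(4)) = (1,5) ∈ E(G2) ✓
  (0,6) → (φ(0),φ(6)) = (1,4) ∈ E(G2) ✓
  (0,7) → (φ(0),φ(7)) = (1,2) ∈ E(G2) ✓
  (0,8) → (φ(0),φ(8)) = (1,8) ∈ E(G2) ✓
  (0,9) → (φ(0),φ(9)) = (1,3) ∈ E(G2) ✓
  (0,11) → (φ(0),φ(11)) = (1,11) ∈ E(G2) ✓
  (1,2) → (φ(1),φ(2)) = (0,10) ∈ E(G2) ✓
  (1,5) → (φ(1),φ(5)) = (6,10) ∈ E(G2) ✓
  (1,7) → (φ(1),φ(7)) = (2,10) ∈ E(G2) ✓
  (1,8) → (φ(1),φ(8)) = (8,10) ∈ E(G2) ✓
  (1,9) → (φ(1),φ(9)) = (3,10) ∈ E(G2) ✓
  (1,10) → (φ(1),φ(10)) = (9,10) ∈ E(G2) ✓
  (1,11) → (φ(1),φ(11)) = (10,11) ∈ E(G2) ✓
  (2,3) → (φ(2),φ(3)) = (0,7) ∈ E(G2) ✓
  (2,4) → (φ(2),φ(4)) = (0,5) ∈ E(G2) ✓
  (2,7) → (φ(2),φ(7)) = (0,2) ∈ E(G2) ✓
  (2,9) → (φ(2),φ(9)) = (0,3) ∈ E(G2) ✓
  (2,10) → (φ(2),φ(10)) = (0,9) ∈ E(G2) ✓
  (3,4) → (φ(3),φ(4)) = (5,7) ∈ E(G2) ✓
  (3,5) → (φ(3),φ(5)) = (6,7) ∈ E(G2) ✓
  (3,6) → (φ(3),φ(6)) = (4,7) ∈ E(G2) ✓
  (3,7) → (φ(3),φ(7)) = (2,7) ∈ E(G2) ✓
  (3,11) → (φ(3),φ(11)) = (7,11) ∈ E(G2) ✓
  (4,6) → (φ(4),φ(6)) = (4,5) ∈ E(G2) ✓
  (4,7) → (φ(4),φ(7)) = (2,5) ∈ E(G2) ✓
  (4,8) → (φ(4),φ(8)) = (5,8) ∈ E(G2) ✓
  (4,11) → (φ(4),φ(11)) = (5,11) ∈ E(G2) ✓
  (5,6) → (φ(5),φ(6)) = (4,6) ∈ E(G2) ✓
  (5,7) → (φ(5),φ(7)) = (2,6) ∈ E(G2) ✓
  (5,8) → (φ(5),φ(8)) = (6,8) ∈ E(G2) ✓
  (5,9) → (φ(5),φ(9)) = (3,6) ∈ E(G2) ✓
  (5,10) → (φ(5),φ(10)) = (6,9) ∈ E(G2) ✓
  (6,7) → (φ(6),φ(7)) = (2,4) ∈ E(G2) ✓
  (6,9) → (φ(6),φ(9)) = (3,4) ∈ E(G2) ✓
  (6,10) → (φ(6),φ(10)) = (4,9) ∈ E(G2) ✓
  (7,9) → (φ(7),φ(9)) = (2,3) ∈ E(G2) ✓
  (7,11) → (φ(7),φ(11)) = (2,11) ∈ E(G2) ✓
  (8,9) → (φ(8),φ(9)) = (3,8) ∈ E(G2) ✓
  (8,10) → (φ(8),φ(10)) = (8,9) ∈ E(G2) ✓
  (8,11) → (φ(8),φ(11)) = (8,11) ∈ E(G2) ✓
  (9,10) → (φ(9),φ(10)) = (3,9) ∈ E(G2) ✓
  (9,11) → (φ(9),φ(11)) = (3,11) ∈ E(G2) ✓
  (10,11) → (φ(10),φ(11)) = (9,11) ∈ E(G2) ✓
All 46 edges of G1 map to edges of G2, and |E(G1)| = |E(G2)| = 46, so φ is a bijection on edges as well as vertices. Hence G1 ≅ G2.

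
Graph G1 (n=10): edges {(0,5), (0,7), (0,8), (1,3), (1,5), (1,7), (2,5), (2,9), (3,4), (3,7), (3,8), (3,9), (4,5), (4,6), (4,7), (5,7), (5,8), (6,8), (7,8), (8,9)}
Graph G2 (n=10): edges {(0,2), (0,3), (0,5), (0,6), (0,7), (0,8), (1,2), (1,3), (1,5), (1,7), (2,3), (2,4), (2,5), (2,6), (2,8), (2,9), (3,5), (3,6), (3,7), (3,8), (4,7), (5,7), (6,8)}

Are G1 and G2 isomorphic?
No, not isomorphic

The graphs are NOT isomorphic.

Counting triangles (3-cliques): G1 has 10, G2 has 21.
Triangle count is an isomorphism invariant, so differing triangle counts rule out isomorphism.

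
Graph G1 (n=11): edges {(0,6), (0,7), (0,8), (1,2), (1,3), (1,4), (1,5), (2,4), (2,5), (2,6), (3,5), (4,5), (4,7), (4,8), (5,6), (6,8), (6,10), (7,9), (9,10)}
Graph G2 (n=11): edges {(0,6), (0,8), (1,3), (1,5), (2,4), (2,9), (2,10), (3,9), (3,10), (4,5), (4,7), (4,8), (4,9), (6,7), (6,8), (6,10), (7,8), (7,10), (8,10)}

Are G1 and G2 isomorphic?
Yes, isomorphic

The graphs are isomorphic.
One valid mapping φ: V(G1) → V(G2): 0→9, 1→6, 2→7, 3→0, 4→10, 5→8, 6→4, 7→3, 8→2, 9→1, 10→5

Verify φ preserves adjacency — for each edge of G1, its image is an edge of G2:
  (0,6) → (φ(0),φ(6)) = (4,9) ∈ E(G2) ✓
  (0,7) → (φ(0),φ(7)) = (3,9) ∈ E(G2) ✓
  (0,8) → (φ(0),φ(8)) = (2,9) ∈ E(G2) ✓
  (1,2) → (φ(1),φ(2)) = (6,7) ∈ E(G2) ✓
  (1,3) → (φ(1),φ(3)) = (0,6) ∈ E(G2) ✓
  (1,4) → (φ(1),φ(4)) = (6,10) ∈ E(G2) ✓
  (1,5) → (φ(1),φ(5)) = (6,8) ∈ E(G2) ✓
  (2,4) → (φ(2),φ(4)) = (7,10) ∈ E(G2) ✓
  (2,5) → (φ(2),φ(5)) = (7,8) ∈ E(G2) ✓
  (2,6) → (φ(2),φ(6)) = (4,7) ∈ E(G2) ✓
  (3,5) → (φ(3),φ(5)) = (0,8) ∈ E(G2) ✓
  (4,5) → (φ(4),φ(5)) = (8,10) ∈ E(G2) ✓
  (4,7) → (φ(4),φ(7)) = (3,10) ∈ E(G2) ✓
  (4,8) → (φ(4),φ(8)) = (2,10) ∈ E(G2) ✓
  (5,6) → (φ(5),φ(6)) = (4,8) ∈ E(G2) ✓
  (6,8) → (φ(6),φ(8)) = (2,4) ∈ E(G2) ✓
  (6,10) → (φ(6),φ(10)) = (4,5) ∈ E(G2) ✓
  (7,9) → (φ(7),φ(9)) = (1,3) ∈ E(G2) ✓
  (9,10) → (φ(9),φ(10)) = (1,5) ∈ E(G2) ✓
All 19 edges of G1 map to edges of G2, and |E(G1)| = |E(G2)| = 19, so φ is a bijection on edges as well as vertices. Hence G1 ≅ G2.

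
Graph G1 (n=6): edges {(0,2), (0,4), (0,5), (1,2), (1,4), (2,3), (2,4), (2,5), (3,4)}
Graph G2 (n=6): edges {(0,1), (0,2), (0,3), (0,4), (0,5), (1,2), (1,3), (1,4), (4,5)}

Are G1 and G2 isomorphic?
Yes, isomorphic

The graphs are isomorphic.
One valid mapping φ: V(G1) → V(G2): 0→4, 1→2, 2→0, 3→3, 4→1, 5→5

Verify φ preserves adjacency — for each edge of G1, its image is an edge of G2:
  (0,2) → (φ(0),φ(2)) = (0,4) ∈ E(G2) ✓
  (0,4) → (φ(0),φ(4)) = (1,4) ∈ E(G2) ✓
  (0,5) → (φ(0),φ(5)) = (4,5) ∈ E(G2) ✓
  (1,2) → (φ(1),φ(2)) = (0,2) ∈ E(G2) ✓
  (1,4) → (φ(1),φ(4)) = (1,2) ∈ E(G2) ✓
  (2,3) → (φ(2),φ(3)) = (0,3) ∈ E(G2) ✓
  (2,4) → (φ(2),φ(4)) = (0,1) ∈ E(G2) ✓
  (2,5) → (φ(2),φ(5)) = (0,5) ∈ E(G2) ✓
  (3,4) → (φ(3),φ(4)) = (1,3) ∈ E(G2) ✓
All 9 edges of G1 map to edges of G2, and |E(G1)| = |E(G2)| = 9, so φ is a bijection on edges as well as vertices. Hence G1 ≅ G2.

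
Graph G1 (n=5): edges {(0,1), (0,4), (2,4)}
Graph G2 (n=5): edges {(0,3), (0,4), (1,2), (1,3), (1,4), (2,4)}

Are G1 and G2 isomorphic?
No, not isomorphic

The graphs are NOT isomorphic.

Counting triangles (3-cliques): G1 has 0, G2 has 1.
Triangle count is an isomorphism invariant, so differing triangle counts rule out isomorphism.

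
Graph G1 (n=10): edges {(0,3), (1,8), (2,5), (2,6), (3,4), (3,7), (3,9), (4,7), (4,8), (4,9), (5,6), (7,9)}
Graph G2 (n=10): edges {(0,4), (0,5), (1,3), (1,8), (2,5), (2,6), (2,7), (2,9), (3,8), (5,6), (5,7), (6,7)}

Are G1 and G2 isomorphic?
Yes, isomorphic

The graphs are isomorphic.
One valid mapping φ: V(G1) → V(G2): 0→9, 1→4, 2→3, 3→2, 4→5, 5→8, 6→1, 7→6, 8→0, 9→7

Verify φ preserves adjacency — for each edge of G1, its image is an edge of G2:
  (0,3) → (φ(0),φ(3)) = (2,9) ∈ E(G2) ✓
  (1,8) → (φ(1),φ(8)) = (0,4) ∈ E(G2) ✓
  (2,5) → (φ(2),φ(5)) = (3,8) ∈ E(G2) ✓
  (2,6) → (φ(2),φ(6)) = (1,3) ∈ E(G2) ✓
  (3,4) → (φ(3),φ(4)) = (2,5) ∈ E(G2) ✓
  (3,7) → (φ(3),φ(7)) = (2,6) ∈ E(G2) ✓
  (3,9) → (φ(3),φ(9)) = (2,7) ∈ E(G2) ✓
  (4,7) → (φ(4),φ(7)) = (5,6) ∈ E(G2) ✓
  (4,8) → (φ(4),φ(8)) = (0,5) ∈ E(G2) ✓
  (4,9) → (φ(4),φ(9)) = (5,7) ∈ E(G2) ✓
  (5,6) → (φ(5),φ(6)) = (1,8) ∈ E(G2) ✓
  (7,9) → (φ(7),φ(9)) = (6,7) ∈ E(G2) ✓
All 12 edges of G1 map to edges of G2, and |E(G1)| = |E(G2)| = 12, so φ is a bijection on edges as well as vertices. Hence G1 ≅ G2.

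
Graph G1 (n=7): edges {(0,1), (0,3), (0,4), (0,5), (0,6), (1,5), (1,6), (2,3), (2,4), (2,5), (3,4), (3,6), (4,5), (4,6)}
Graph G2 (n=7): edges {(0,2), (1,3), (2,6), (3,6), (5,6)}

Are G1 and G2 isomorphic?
No, not isomorphic

The graphs are NOT isomorphic.

Degrees in G1: deg(0)=5, deg(1)=3, deg(2)=3, deg(3)=4, deg(4)=5, deg(5)=4, deg(6)=4.
Sorted degree sequence of G1: [5, 5, 4, 4, 4, 3, 3].
Degrees in G2: deg(0)=1, deg(1)=1, deg(2)=2, deg(3)=2, deg(4)=0, deg(5)=1, deg(6)=3.
Sorted degree sequence of G2: [3, 2, 2, 1, 1, 1, 0].
The (sorted) degree sequence is an isomorphism invariant, so since G1 and G2 have different degree sequences they cannot be isomorphic.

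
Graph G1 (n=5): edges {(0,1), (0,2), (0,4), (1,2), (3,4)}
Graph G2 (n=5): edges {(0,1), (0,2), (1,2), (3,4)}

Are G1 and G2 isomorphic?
No, not isomorphic

The graphs are NOT isomorphic.

Counting edges: G1 has 5 edge(s); G2 has 4 edge(s).
Edge count is an isomorphism invariant (a bijection on vertices induces a bijection on edges), so differing edge counts rule out isomorphism.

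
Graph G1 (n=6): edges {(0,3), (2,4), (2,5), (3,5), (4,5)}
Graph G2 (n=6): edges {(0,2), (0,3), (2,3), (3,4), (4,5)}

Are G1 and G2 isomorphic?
Yes, isomorphic

The graphs are isomorphic.
One valid mapping φ: V(G1) → V(G2): 0→5, 1→1, 2→0, 3→4, 4→2, 5→3

Verify φ preserves adjacency — for each edge of G1, its image is an edge of G2:
  (0,3) → (φ(0),φ(3)) = (4,5) ∈ E(G2) ✓
  (2,4) → (φ(2),φ(4)) = (0,2) ∈ E(G2) ✓
  (2,5) → (φ(2),φ(5)) = (0,3) ∈ E(G2) ✓
  (3,5) → (φ(3),φ(5)) = (3,4) ∈ E(G2) ✓
  (4,5) → (φ(4),φ(5)) = (2,3) ∈ E(G2) ✓
All 5 edges of G1 map to edges of G2, and |E(G1)| = |E(G2)| = 5, so φ is a bijection on edges as well as vertices. Hence G1 ≅ G2.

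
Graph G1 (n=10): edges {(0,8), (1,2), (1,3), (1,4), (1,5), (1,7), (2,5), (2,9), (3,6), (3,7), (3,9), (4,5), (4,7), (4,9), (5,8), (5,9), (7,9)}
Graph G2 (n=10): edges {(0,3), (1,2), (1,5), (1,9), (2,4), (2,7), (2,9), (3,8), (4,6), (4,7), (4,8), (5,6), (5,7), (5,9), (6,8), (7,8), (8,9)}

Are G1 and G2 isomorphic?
No, not isomorphic

The graphs are NOT isomorphic.

Degrees in G1: deg(0)=1, deg(1)=5, deg(2)=3, deg(3)=4, deg(4)=4, deg(5)=5, deg(6)=1, deg(7)=4, deg(8)=2, deg(9)=5.
Sorted degree sequence of G1: [5, 5, 5, 4, 4, 4, 3, 2, 1, 1].
Degrees in G2: deg(0)=1, deg(1)=3, deg(2)=4, deg(3)=2, deg(4)=4, deg(5)=4, deg(6)=3, deg(7)=4, deg(8)=5, deg(9)=4.
Sorted degree sequence of G2: [5, 4, 4, 4, 4, 4, 3, 3, 2, 1].
The (sorted) degree sequence is an isomorphism invariant, so since G1 and G2 have different degree sequences they cannot be isomorphic.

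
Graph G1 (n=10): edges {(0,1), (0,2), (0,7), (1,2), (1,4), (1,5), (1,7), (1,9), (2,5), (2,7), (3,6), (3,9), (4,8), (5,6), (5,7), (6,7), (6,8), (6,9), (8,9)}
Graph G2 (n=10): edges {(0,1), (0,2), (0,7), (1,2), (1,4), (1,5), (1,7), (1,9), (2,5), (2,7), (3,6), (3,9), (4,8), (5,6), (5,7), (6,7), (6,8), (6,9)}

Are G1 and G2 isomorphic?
No, not isomorphic

The graphs are NOT isomorphic.

Counting edges: G1 has 19 edge(s); G2 has 18 edge(s).
Edge count is an isomorphism invariant (a bijection on vertices induces a bijection on edges), so differing edge counts rule out isomorphism.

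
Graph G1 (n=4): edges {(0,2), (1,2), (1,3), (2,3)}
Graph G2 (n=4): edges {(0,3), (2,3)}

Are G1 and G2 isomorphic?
No, not isomorphic

The graphs are NOT isomorphic.

Degrees in G1: deg(0)=1, deg(1)=2, deg(2)=3, deg(3)=2.
Sorted degree sequence of G1: [3, 2, 2, 1].
Degrees in G2: deg(0)=1, deg(1)=0, deg(2)=1, deg(3)=2.
Sorted degree sequence of G2: [2, 1, 1, 0].
The (sorted) degree sequence is an isomorphism invariant, so since G1 and G2 have different degree sequences they cannot be isomorphic.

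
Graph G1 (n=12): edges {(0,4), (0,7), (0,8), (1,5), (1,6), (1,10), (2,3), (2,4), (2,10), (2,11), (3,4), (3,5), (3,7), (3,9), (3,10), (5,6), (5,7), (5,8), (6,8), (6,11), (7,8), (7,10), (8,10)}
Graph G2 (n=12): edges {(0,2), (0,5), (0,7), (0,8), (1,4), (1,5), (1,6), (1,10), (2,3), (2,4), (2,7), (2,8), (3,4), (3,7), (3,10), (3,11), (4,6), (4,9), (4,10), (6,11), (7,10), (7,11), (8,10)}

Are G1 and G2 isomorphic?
Yes, isomorphic

The graphs are isomorphic.
One valid mapping φ: V(G1) → V(G2): 0→11, 1→8, 2→1, 3→4, 4→6, 5→2, 6→0, 7→3, 8→7, 9→9, 10→10, 11→5

Verify φ preserves adjacency — for each edge of G1, its image is an edge of G2:
  (0,4) → (φ(0),φ(4)) = (6,11) ∈ E(G2) ✓
  (0,7) → (φ(0),φ(7)) = (3,11) ∈ E(G2) ✓
  (0,8) → (φ(0),φ(8)) = (7,11) ∈ E(G2) ✓
  (1,5) → (φ(1),φ(5)) = (2,8) ∈ E(G2) ✓
  (1,6) → (φ(1),φ(6)) = (0,8) ∈ E(G2) ✓
  (1,10) → (φ(1),φ(10)) = (8,10) ∈ E(G2) ✓
  (2,3) → (φ(2),φ(3)) = (1,4) ∈ E(G2) ✓
  (2,4) → (φ(2),φ(4)) = (1,6) ∈ E(G2) ✓
  (2,10) → (φ(2),φ(10)) = (1,10) ∈ E(G2) ✓
  (2,11) → (φ(2),φ(11)) = (1,5) ∈ E(G2) ✓
  (3,4) → (φ(3),φ(4)) = (4,6) ∈ E(G2) ✓
  (3,5) → (φ(3),φ(5)) = (2,4) ∈ E(G2) ✓
  (3,7) → (φ(3),φ(7)) = (3,4) ∈ E(G2) ✓
  (3,9) → (φ(3),φ(9)) = (4,9) ∈ E(G2) ✓
  (3,10) → (φ(3),φ(10)) = (4,10) ∈ E(G2) ✓
  (5,6) → (φ(5),φ(6)) = (0,2) ∈ E(G2) ✓
  (5,7) → (φ(5),φ(7)) = (2,3) ∈ E(G2) ✓
  (5,8) → (φ(5),φ(8)) = (2,7) ∈ E(G2) ✓
  (6,8) → (φ(6),φ(8)) = (0,7) ∈ E(G2) ✓
  (6,11) → (φ(6),φ(11)) = (0,5) ∈ E(G2) ✓
  (7,8) → (φ(7),φ(8)) = (3,7) ∈ E(G2) ✓
  (7,10) → (φ(7),φ(10)) = (3,10) ∈ E(G2) ✓
  (8,10) → (φ(8),φ(10)) = (7,10) ∈ E(G2) ✓
All 23 edges of G1 map to edges of G2, and |E(G1)| = |E(G2)| = 23, so φ is a bijection on edges as well as vertices. Hence G1 ≅ G2.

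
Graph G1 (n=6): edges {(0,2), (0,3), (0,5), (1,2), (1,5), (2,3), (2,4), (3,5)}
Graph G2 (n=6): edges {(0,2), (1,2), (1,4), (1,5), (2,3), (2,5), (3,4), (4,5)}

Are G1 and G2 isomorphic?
Yes, isomorphic

The graphs are isomorphic.
One valid mapping φ: V(G1) → V(G2): 0→1, 1→3, 2→2, 3→5, 4→0, 5→4

Verify φ preserves adjacency — for each edge of G1, its image is an edge of G2:
  (0,2) → (φ(0),φ(2)) = (1,2) ∈ E(G2) ✓
  (0,3) → (φ(0),φ(3)) = (1,5) ∈ E(G2) ✓
  (0,5) → (φ(0),φ(5)) = (1,4) ∈ E(G2) ✓
  (1,2) → (φ(1),φ(2)) = (2,3) ∈ E(G2) ✓
  (1,5) → (φ(1),φ(5)) = (3,4) ∈ E(G2) ✓
  (2,3) → (φ(2),φ(3)) = (2,5) ∈ E(G2) ✓
  (2,4) → (φ(2),φ(4)) = (0,2) ∈ E(G2) ✓
  (3,5) → (φ(3),φ(5)) = (4,5) ∈ E(G2) ✓
All 8 edges of G1 map to edges of G2, and |E(G1)| = |E(G2)| = 8, so φ is a bijection on edges as well as vertices. Hence G1 ≅ G2.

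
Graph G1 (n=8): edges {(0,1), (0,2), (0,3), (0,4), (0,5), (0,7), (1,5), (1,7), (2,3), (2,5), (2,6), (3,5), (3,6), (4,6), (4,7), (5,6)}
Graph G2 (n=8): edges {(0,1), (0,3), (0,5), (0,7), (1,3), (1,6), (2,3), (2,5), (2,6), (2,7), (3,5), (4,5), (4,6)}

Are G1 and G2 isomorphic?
No, not isomorphic

The graphs are NOT isomorphic.

Counting triangles (3-cliques): G1 has 10, G2 has 3.
Triangle count is an isomorphism invariant, so differing triangle counts rule out isomorphism.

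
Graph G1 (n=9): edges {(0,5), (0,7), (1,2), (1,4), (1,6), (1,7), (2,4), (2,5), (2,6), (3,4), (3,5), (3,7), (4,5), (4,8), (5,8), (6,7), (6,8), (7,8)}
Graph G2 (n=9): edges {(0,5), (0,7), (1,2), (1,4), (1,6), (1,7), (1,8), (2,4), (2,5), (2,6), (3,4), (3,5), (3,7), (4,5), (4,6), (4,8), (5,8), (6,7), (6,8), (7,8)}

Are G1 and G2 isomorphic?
No, not isomorphic

The graphs are NOT isomorphic.

Counting edges: G1 has 18 edge(s); G2 has 20 edge(s).
Edge count is an isomorphism invariant (a bijection on vertices induces a bijection on edges), so differing edge counts rule out isomorphism.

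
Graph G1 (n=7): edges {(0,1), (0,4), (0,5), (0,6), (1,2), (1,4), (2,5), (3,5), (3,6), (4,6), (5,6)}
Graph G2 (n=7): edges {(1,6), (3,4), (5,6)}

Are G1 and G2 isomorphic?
No, not isomorphic

The graphs are NOT isomorphic.

Connected components of G1: 1 component(s) with vertex sets [[0, 1, 2, 3, 4, 5, 6]], sizes [7].
Connected components of G2: 4 component(s) with vertex sets [[0], [2], [3, 4], [1, 5, 6]], sizes [1, 1, 2, 3].
The number of connected components (and the multiset of component sizes) is an isomorphism invariant — an isomorphism maps each component of G1 bijectively onto a component of G2. Since G1 has 1 component(s) and G2 has 4, they cannot be isomorphic.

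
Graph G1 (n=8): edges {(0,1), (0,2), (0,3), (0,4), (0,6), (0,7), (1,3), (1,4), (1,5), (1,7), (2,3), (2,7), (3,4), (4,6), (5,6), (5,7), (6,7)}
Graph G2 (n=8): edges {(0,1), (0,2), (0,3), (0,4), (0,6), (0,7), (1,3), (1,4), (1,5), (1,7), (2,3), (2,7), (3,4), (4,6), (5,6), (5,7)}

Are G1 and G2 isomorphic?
No, not isomorphic

The graphs are NOT isomorphic.

Counting edges: G1 has 17 edge(s); G2 has 16 edge(s).
Edge count is an isomorphism invariant (a bijection on vertices induces a bijection on edges), so differing edge counts rule out isomorphism.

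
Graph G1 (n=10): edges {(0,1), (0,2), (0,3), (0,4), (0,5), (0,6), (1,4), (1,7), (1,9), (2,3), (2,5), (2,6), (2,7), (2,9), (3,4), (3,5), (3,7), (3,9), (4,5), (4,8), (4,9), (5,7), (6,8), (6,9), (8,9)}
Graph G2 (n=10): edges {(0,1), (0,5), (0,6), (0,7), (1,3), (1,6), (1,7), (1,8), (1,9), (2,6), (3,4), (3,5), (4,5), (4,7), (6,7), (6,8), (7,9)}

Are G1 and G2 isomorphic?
No, not isomorphic

The graphs are NOT isomorphic.

Degrees in G1: deg(0)=6, deg(1)=4, deg(2)=6, deg(3)=6, deg(4)=6, deg(5)=5, deg(6)=4, deg(7)=4, deg(8)=3, deg(9)=6.
Sorted degree sequence of G1: [6, 6, 6, 6, 6, 5, 4, 4, 4, 3].
Degrees in G2: deg(0)=4, deg(1)=6, deg(2)=1, deg(3)=3, deg(4)=3, deg(5)=3, deg(6)=5, deg(7)=5, deg(8)=2, deg(9)=2.
Sorted degree sequence of G2: [6, 5, 5, 4, 3, 3, 3, 2, 2, 1].
The (sorted) degree sequence is an isomorphism invariant, so since G1 and G2 have different degree sequences they cannot be isomorphic.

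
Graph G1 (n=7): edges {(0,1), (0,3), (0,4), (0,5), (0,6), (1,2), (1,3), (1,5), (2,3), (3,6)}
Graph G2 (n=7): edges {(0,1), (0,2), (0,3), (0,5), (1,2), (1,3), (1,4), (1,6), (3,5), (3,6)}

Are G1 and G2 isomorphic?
Yes, isomorphic

The graphs are isomorphic.
One valid mapping φ: V(G1) → V(G2): 0→1, 1→0, 2→5, 3→3, 4→4, 5→2, 6→6

Verify φ preserves adjacency — for each edge of G1, its image is an edge of G2:
  (0,1) → (φ(0),φ(1)) = (0,1) ∈ E(G2) ✓
  (0,3) → (φ(0),φ(3)) = (1,3) ∈ E(G2) ✓
  (0,4) → (φ(0),φ(4)) = (1,4) ∈ E(G2) ✓
  (0,5) → (φ(0),φ(5)) = (1,2) ∈ E(G2) ✓
  (0,6) → (φ(0),φ(6)) = (1,6) ∈ E(G2) ✓
  (1,2) → (φ(1),φ(2)) = (0,5) ∈ E(G2) ✓
  (1,3) → (φ(1),φ(3)) = (0,3) ∈ E(G2) ✓
  (1,5) → (φ(1),φ(5)) = (0,2) ∈ E(G2) ✓
  (2,3) → (φ(2),φ(3)) = (3,5) ∈ E(G2) ✓
  (3,6) → (φ(3),φ(6)) = (3,6) ∈ E(G2) ✓
All 10 edges of G1 map to edges of G2, and |E(G1)| = |E(G2)| = 10, so φ is a bijection on edges as well as vertices. Hence G1 ≅ G2.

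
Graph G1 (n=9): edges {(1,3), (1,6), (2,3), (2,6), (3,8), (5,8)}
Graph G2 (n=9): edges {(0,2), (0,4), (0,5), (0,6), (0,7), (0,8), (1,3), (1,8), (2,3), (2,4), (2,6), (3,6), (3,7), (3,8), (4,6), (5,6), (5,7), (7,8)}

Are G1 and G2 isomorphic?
No, not isomorphic

The graphs are NOT isomorphic.

Counting triangles (3-cliques): G1 has 0, G2 has 10.
Triangle count is an isomorphism invariant, so differing triangle counts rule out isomorphism.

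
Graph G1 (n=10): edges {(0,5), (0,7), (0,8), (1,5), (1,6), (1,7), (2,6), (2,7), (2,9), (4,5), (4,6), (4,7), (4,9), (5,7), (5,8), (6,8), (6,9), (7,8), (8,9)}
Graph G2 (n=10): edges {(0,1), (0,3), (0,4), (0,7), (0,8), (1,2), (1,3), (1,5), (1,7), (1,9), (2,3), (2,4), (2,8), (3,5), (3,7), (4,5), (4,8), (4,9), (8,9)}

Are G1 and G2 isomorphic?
Yes, isomorphic

The graphs are isomorphic.
One valid mapping φ: V(G1) → V(G2): 0→7, 1→5, 2→9, 3→6, 4→2, 5→3, 6→4, 7→1, 8→0, 9→8

Verify φ preserves adjacency — for each edge of G1, its image is an edge of G2:
  (0,5) → (φ(0),φ(5)) = (3,7) ∈ E(G2) ✓
  (0,7) → (φ(0),φ(7)) = (1,7) ∈ E(G2) ✓
  (0,8) → (φ(0),φ(8)) = (0,7) ∈ E(G2) ✓
  (1,5) → (φ(1),φ(5)) = (3,5) ∈ E(G2) ✓
  (1,6) → (φ(1),φ(6)) = (4,5) ∈ E(G2) ✓
  (1,7) → (φ(1),φ(7)) = (1,5) ∈ E(G2) ✓
  (2,6) → (φ(2),φ(6)) = (4,9) ∈ E(G2) ✓
  (2,7) → (φ(2),φ(7)) = (1,9) ∈ E(G2) ✓
  (2,9) → (φ(2),φ(9)) = (8,9) ∈ E(G2) ✓
  (4,5) → (φ(4),φ(5)) = (2,3) ∈ E(G2) ✓
  (4,6) → (φ(4),φ(6)) = (2,4) ∈ E(G2) ✓
  (4,7) → (φ(4),φ(7)) = (1,2) ∈ E(G2) ✓
  (4,9) → (φ(4),φ(9)) = (2,8) ∈ E(G2) ✓
  (5,7) → (φ(5),φ(7)) = (1,3) ∈ E(G2) ✓
  (5,8) → (φ(5),φ(8)) = (0,3) ∈ E(G2) ✓
  (6,8) → (φ(6),φ(8)) = (0,4) ∈ E(G2) ✓
  (6,9) → (φ(6),φ(9)) = (4,8) ∈ E(G2) ✓
  (7,8) → (φ(7),φ(8)) = (0,1) ∈ E(G2) ✓
  (8,9) → (φ(8),φ(9)) = (0,8) ∈ E(G2) ✓
All 19 edges of G1 map to edges of G2, and |E(G1)| = |E(G2)| = 19, so φ is a bijection on edges as well as vertices. Hence G1 ≅ G2.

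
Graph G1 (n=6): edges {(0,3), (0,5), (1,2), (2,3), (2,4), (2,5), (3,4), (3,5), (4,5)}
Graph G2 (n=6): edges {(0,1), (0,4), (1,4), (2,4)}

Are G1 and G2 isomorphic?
No, not isomorphic

The graphs are NOT isomorphic.

Degrees in G1: deg(0)=2, deg(1)=1, deg(2)=4, deg(3)=4, deg(4)=3, deg(5)=4.
Sorted degree sequence of G1: [4, 4, 4, 3, 2, 1].
Degrees in G2: deg(0)=2, deg(1)=2, deg(2)=1, deg(3)=0, deg(4)=3, deg(5)=0.
Sorted degree sequence of G2: [3, 2, 2, 1, 0, 0].
The (sorted) degree sequence is an isomorphism invariant, so since G1 and G2 have different degree sequences they cannot be isomorphic.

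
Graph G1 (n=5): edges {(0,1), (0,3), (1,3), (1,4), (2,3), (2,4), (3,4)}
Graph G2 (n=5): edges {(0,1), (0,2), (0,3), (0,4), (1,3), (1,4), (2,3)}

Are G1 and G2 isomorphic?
Yes, isomorphic

The graphs are isomorphic.
One valid mapping φ: V(G1) → V(G2): 0→2, 1→3, 2→4, 3→0, 4→1

Verify φ preserves adjacency — for each edge of G1, its image is an edge of G2:
  (0,1) → (φ(0),φ(1)) = (2,3) ∈ E(G2) ✓
  (0,3) → (φ(0),φ(3)) = (0,2) ∈ E(G2) ✓
  (1,3) → (φ(1),φ(3)) = (0,3) ∈ E(G2) ✓
  (1,4) → (φ(1),φ(4)) = (1,3) ∈ E(G2) ✓
  (2,3) → (φ(2),φ(3)) = (0,4) ∈ E(G2) ✓
  (2,4) → (φ(2),φ(4)) = (1,4) ∈ E(G2) ✓
  (3,4) → (φ(3),φ(4)) = (0,1) ∈ E(G2) ✓
All 7 edges of G1 map to edges of G2, and |E(G1)| = |E(G2)| = 7, so φ is a bijection on edges as well as vertices. Hence G1 ≅ G2.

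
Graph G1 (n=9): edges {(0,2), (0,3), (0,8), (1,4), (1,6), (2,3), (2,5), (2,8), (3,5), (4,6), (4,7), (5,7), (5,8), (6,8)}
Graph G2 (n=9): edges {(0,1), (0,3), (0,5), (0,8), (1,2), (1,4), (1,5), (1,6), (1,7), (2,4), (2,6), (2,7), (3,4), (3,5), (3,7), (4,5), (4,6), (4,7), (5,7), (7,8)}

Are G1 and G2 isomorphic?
No, not isomorphic

The graphs are NOT isomorphic.

Counting triangles (3-cliques): G1 has 5, G2 has 15.
Triangle count is an isomorphism invariant, so differing triangle counts rule out isomorphism.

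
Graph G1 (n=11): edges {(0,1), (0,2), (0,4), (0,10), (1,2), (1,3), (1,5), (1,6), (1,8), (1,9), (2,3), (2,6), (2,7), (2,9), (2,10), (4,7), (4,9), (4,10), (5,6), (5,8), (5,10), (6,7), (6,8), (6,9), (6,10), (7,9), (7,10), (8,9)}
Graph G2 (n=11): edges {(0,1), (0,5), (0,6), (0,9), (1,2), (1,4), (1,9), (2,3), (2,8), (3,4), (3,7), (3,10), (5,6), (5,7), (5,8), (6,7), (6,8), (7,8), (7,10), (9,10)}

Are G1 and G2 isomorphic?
No, not isomorphic

The graphs are NOT isomorphic.

Degrees in G1: deg(0)=4, deg(1)=7, deg(2)=7, deg(3)=2, deg(4)=4, deg(5)=4, deg(6)=7, deg(7)=5, deg(8)=4, deg(9)=6, deg(10)=6.
Sorted degree sequence of G1: [7, 7, 7, 6, 6, 5, 4, 4, 4, 4, 2].
Degrees in G2: deg(0)=4, deg(1)=4, deg(2)=3, deg(3)=4, deg(4)=2, deg(5)=4, deg(6)=4, deg(7)=5, deg(8)=4, deg(9)=3, deg(10)=3.
Sorted degree sequence of G2: [5, 4, 4, 4, 4, 4, 4, 3, 3, 3, 2].
The (sorted) degree sequence is an isomorphism invariant, so since G1 and G2 have different degree sequences they cannot be isomorphic.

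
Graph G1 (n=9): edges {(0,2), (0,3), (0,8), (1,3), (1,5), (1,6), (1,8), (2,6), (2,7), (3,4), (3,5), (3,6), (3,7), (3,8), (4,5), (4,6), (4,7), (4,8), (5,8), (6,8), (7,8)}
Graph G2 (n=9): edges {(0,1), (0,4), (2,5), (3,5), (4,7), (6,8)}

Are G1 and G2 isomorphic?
No, not isomorphic

The graphs are NOT isomorphic.

Connected components of G1: 1 component(s) with vertex sets [[0, 1, 2, 3, 4, 5, 6, 7, 8]], sizes [9].
Connected components of G2: 3 component(s) with vertex sets [[6, 8], [2, 3, 5], [0, 1, 4, 7]], sizes [2, 3, 4].
The number of connected components (and the multiset of component sizes) is an isomorphism invariant — an isomorphism maps each component of G1 bijectively onto a component of G2. Since G1 has 1 component(s) and G2 has 3, they cannot be isomorphic.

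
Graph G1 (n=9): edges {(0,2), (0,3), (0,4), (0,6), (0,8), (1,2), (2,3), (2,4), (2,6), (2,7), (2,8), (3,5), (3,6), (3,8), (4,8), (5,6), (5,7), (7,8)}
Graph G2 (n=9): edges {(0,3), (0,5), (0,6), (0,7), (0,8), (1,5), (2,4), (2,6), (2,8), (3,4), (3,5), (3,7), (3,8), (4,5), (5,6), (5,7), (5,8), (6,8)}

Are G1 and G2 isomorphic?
Yes, isomorphic

The graphs are isomorphic.
One valid mapping φ: V(G1) → V(G2): 0→0, 1→1, 2→5, 3→8, 4→7, 5→2, 6→6, 7→4, 8→3

Verify φ preserves adjacency — for each edge of G1, its image is an edge of G2:
  (0,2) → (φ(0),φ(2)) = (0,5) ∈ E(G2) ✓
  (0,3) → (φ(0),φ(3)) = (0,8) ∈ E(G2) ✓
  (0,4) → (φ(0),φ(4)) = (0,7) ∈ E(G2) ✓
  (0,6) → (φ(0),φ(6)) = (0,6) ∈ E(G2) ✓
  (0,8) → (φ(0),φ(8)) = (0,3) ∈ E(G2) ✓
  (1,2) → (φ(1),φ(2)) = (1,5) ∈ E(G2) ✓
  (2,3) → (φ(2),φ(3)) = (5,8) ∈ E(G2) ✓
  (2,4) → (φ(2),φ(4)) = (5,7) ∈ E(G2) ✓
  (2,6) → (φ(2),φ(6)) = (5,6) ∈ E(G2) ✓
  (2,7) → (φ(2),φ(7)) = (4,5) ∈ E(G2) ✓
  (2,8) → (φ(2),φ(8)) = (3,5) ∈ E(G2) ✓
  (3,5) → (φ(3),φ(5)) = (2,8) ∈ E(G2) ✓
  (3,6) → (φ(3),φ(6)) = (6,8) ∈ E(G2) ✓
  (3,8) → (φ(3),φ(8)) = (3,8) ∈ E(G2) ✓
  (4,8) → (φ(4),φ(8)) = (3,7) ∈ E(G2) ✓
  (5,6) → (φ(5),φ(6)) = (2,6) ∈ E(G2) ✓
  (5,7) → (φ(5),φ(7)) = (2,4) ∈ E(G2) ✓
  (7,8) → (φ(7),φ(8)) = (3,4) ∈ E(G2) ✓
All 18 edges of G1 map to edges of G2, and |E(G1)| = |E(G2)| = 18, so φ is a bijection on edges as well as vertices. Hence G1 ≅ G2.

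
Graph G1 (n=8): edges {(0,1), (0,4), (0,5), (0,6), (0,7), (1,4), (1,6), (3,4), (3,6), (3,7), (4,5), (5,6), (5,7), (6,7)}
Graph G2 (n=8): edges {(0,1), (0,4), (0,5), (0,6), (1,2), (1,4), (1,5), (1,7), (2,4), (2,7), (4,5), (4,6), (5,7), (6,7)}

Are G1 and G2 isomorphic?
Yes, isomorphic

The graphs are isomorphic.
One valid mapping φ: V(G1) → V(G2): 0→1, 1→2, 2→3, 3→6, 4→7, 5→5, 6→4, 7→0

Verify φ preserves adjacency — for each edge of G1, its image is an edge of G2:
  (0,1) → (φ(0),φ(1)) = (1,2) ∈ E(G2) ✓
  (0,4) → (φ(0),φ(4)) = (1,7) ∈ E(G2) ✓
  (0,5) → (φ(0),φ(5)) = (1,5) ∈ E(G2) ✓
  (0,6) → (φ(0),φ(6)) = (1,4) ∈ E(G2) ✓
  (0,7) → (φ(0),φ(7)) = (0,1) ∈ E(G2) ✓
  (1,4) → (φ(1),φ(4)) = (2,7) ∈ E(G2) ✓
  (1,6) → (φ(1),φ(6)) = (2,4) ∈ E(G2) ✓
  (3,4) → (φ(3),φ(4)) = (6,7) ∈ E(G2) ✓
  (3,6) → (φ(3),φ(6)) = (4,6) ∈ E(G2) ✓
  (3,7) → (φ(3),φ(7)) = (0,6) ∈ E(G2) ✓
  (4,5) → (φ(4),φ(5)) = (5,7) ∈ E(G2) ✓
  (5,6) → (φ(5),φ(6)) = (4,5) ∈ E(G2) ✓
  (5,7) → (φ(5),φ(7)) = (0,5) ∈ E(G2) ✓
  (6,7) → (φ(6),φ(7)) = (0,4) ∈ E(G2) ✓
All 14 edges of G1 map to edges of G2, and |E(G1)| = |E(G2)| = 14, so φ is a bijection on edges as well as vertices. Hence G1 ≅ G2.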